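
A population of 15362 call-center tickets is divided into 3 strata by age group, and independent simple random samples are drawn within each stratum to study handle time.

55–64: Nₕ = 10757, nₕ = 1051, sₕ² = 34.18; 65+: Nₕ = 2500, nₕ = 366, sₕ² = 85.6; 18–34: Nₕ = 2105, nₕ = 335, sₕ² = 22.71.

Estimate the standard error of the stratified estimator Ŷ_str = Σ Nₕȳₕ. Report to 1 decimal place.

Var(Ŷ_str) = Σₕ Nₕ²(1 − fₕ)sₕ²/nₕ.
55–64: 10757²·(1 − 1051/10757)·34.18/1051 = 3.395477 × 10^6.
65+: 2500²·(1 − 366/2500)·85.6/366 = 1.2477486 × 10^6.
18–34: 2105²·(1 − 335/2105)·22.71/335 = 252579.26.
Sum = 4.8958049 × 10^6.
SE = √(4.8958049 × 10^6) = 2212.6.

2212.6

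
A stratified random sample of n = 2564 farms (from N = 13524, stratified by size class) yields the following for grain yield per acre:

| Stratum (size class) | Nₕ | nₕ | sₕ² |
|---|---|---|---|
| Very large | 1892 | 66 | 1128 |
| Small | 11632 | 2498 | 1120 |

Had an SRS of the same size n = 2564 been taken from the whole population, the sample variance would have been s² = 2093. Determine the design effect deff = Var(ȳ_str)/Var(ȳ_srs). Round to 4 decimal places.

Var(ȳ_str) = Σ Wₕ²(1−fₕ)sₕ²/nₕ with Wₕ = Nₕ/13524:
  Very large: (1892/13524)²·(1−66/1892)·1128/66 = 0.32283213
  Small: (11632/13524)²·(1−2498/11632)·1120/2498 = 0.26045378
  → Var(ȳ_str) = 0.58328591.
Var(ȳ_srs) = (1 − 2564/13524)·2093/2564 = 0.66154075.
deff = 0.58328591 / 0.66154075 = 0.8817.

0.8817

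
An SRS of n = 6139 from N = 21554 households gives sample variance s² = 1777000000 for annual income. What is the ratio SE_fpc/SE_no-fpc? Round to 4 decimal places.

0.8457

f = n/N = 6139/21554 = 0.28481952.
SE_no-fpc = √(s²/n) = 538.01564; SE_fpc = √((1−f)s²/n) = 454.99091.
Ratio = √(1−f) = 0.84568344.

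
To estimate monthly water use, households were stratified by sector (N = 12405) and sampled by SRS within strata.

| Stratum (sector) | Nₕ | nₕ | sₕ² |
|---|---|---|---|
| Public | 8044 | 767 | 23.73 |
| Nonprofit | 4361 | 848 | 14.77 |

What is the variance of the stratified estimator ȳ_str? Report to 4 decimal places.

0.0135

Var(ȳ_str) = Σₕ Wₕ²(1 − fₕ)sₕ²/nₕ with Wₕ = Nₕ/N, N = 12405.
Public: Wₕ = 0.64844821; term = 0.64844821²·(1 − 0.09535057)·23.73/767 = 0.01176883.
Nonprofit: Wₕ = 0.35155179; term = 0.35155179²·(1 − 0.19445081)·14.77/848 = 0.001734025.
Sum = 0.013502855.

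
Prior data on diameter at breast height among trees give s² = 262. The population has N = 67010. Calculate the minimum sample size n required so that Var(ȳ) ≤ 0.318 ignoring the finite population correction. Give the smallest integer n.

Without fpc, n₀ = s²/D = 262/0.318 = 823.8994.
Rounding up, n = 824.

824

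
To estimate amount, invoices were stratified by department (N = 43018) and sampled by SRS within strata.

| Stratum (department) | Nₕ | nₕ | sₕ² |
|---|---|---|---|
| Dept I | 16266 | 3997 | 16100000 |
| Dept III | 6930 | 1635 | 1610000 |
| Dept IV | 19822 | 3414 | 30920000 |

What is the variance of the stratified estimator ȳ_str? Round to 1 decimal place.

Var(ȳ_str) = Σₕ Wₕ²(1 − fₕ)sₕ²/nₕ with Wₕ = Nₕ/N, N = 43018.
Dept I: Wₕ = 0.37812079; term = 0.37812079²·(1 − 0.24572728)·16100000/3997 = 434.39141.
Dept III: Wₕ = 0.16109536; term = 0.16109536²·(1 − 0.23593074)·1610000/1635 = 19.525712.
Dept IV: Wₕ = 0.46078386; term = 0.46078386²·(1 − 0.17223287)·30920000/3414 = 1591.7639.
Sum = 2045.681.

2045.7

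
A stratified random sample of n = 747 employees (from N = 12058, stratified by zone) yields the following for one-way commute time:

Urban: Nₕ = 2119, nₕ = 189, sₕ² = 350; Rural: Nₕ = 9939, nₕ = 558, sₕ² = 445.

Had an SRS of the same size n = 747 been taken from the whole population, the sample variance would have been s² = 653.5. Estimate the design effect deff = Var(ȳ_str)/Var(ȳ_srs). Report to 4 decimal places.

0.6867

Var(ȳ_str) = Σ Wₕ²(1−fₕ)sₕ²/nₕ with Wₕ = Nₕ/12058:
  Urban: (2119/12058)²·(1−189/2119)·350/189 = 0.052088751
  Rural: (9939/12058)²·(1−558/9939)·445/558 = 0.51140748
  → Var(ȳ_str) = 0.56349623.
Var(ȳ_srs) = (1 − 747/12058)·653.5/747 = 0.82063628.
deff = 0.56349623 / 0.82063628 = 0.6867.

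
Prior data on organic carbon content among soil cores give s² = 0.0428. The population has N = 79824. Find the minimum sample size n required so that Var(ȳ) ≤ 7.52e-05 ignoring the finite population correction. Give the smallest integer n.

Without fpc, n₀ = s²/D = 0.0428/7.52e-05 = 569.1489.
Rounding up, n = 570.

570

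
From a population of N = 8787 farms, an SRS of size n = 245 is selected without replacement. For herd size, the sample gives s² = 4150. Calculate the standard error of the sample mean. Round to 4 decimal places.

4.0579

Under SRS without replacement, Var(ȳ) = (1 − f)·s²/n with f = n/N = 245/8787 = 0.02788210.
Var(ȳ) = (1 − 0.02788210)·4150/245 = 0.97211790·16.938776 = 16.466487.
SE(ȳ) = √(16.466487) = 4.0579.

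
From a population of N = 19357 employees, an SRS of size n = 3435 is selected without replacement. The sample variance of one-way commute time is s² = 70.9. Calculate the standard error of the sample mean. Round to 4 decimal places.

0.1303

Under SRS without replacement, Var(ȳ) = (1 − f)·s²/n with f = n/N = 3435/19357 = 0.17745518.
Var(ȳ) = (1 − 0.17745518)·70.9/3435 = 0.82254482·0.020640466 = 0.016977708.
SE(ȳ) = √(0.016977708) = 0.1303.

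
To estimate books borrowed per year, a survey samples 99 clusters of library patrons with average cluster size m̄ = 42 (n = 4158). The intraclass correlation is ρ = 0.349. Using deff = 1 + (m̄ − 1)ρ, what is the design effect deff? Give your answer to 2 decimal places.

15.31

deff = 1 + (42 − 1)·0.349 = 1 + 14.309 = 15.309.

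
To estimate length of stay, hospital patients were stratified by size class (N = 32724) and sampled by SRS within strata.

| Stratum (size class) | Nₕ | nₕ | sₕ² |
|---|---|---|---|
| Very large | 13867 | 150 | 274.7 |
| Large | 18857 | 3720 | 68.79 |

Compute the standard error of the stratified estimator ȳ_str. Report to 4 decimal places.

0.5747

Var(ȳ_str) = Σₕ Wₕ²(1 − fₕ)sₕ²/nₕ with Wₕ = Nₕ/N, N = 32724.
Very large: Wₕ = 0.42375626; term = 0.42375626²·(1 − 0.01081705)·274.7/150 = 0.32529418.
Large: Wₕ = 0.57624374; term = 0.57624374²·(1 − 0.19727422)·68.79/3720 = 0.0049290363.
Sum = 0.33022322.
SE = √(0.33022322) = 0.5747.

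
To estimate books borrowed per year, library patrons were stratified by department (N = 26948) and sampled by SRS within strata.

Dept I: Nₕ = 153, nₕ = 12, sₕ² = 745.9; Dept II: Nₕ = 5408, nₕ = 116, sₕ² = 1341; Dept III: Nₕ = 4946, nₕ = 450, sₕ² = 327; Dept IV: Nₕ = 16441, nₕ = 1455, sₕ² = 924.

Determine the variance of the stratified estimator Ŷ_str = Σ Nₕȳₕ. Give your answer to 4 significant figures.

Var(Ŷ_str) = Σₕ Nₕ²(1 − fₕ)sₕ²/nₕ.
Dept I: 153²·(1 − 12/153)·745.9/12 = 1.3409417 × 10^6.
Dept II: 5408²·(1 − 116/5408)·1341/116 = 3.3084708 × 10^8.
Dept III: 4946²·(1 − 450/4946)·327/450 = 1.6159044 × 10^7.
Dept IV: 16441²·(1 − 1455/16441)·924/1455 = 1.5646706 × 10^8.
Sum = 5.0481413 × 10^8.

5.048 × 10^8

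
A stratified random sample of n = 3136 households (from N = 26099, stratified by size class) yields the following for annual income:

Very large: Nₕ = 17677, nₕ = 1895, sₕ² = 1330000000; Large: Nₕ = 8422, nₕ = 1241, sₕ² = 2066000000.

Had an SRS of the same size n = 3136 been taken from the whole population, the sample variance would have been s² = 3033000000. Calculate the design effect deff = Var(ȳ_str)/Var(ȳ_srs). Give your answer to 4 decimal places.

Var(ȳ_str) = Σ Wₕ²(1−fₕ)sₕ²/nₕ with Wₕ = Nₕ/26099:
  Very large: (17677/26099)²·(1−1895/17677)·1330000000/1895 = 287451.97
  Large: (8422/26099)²·(1−1241/8422)·2066000000/1241 = 147812.43
  → Var(ȳ_str) = 435264.4.
Var(ȳ_srs) = (1 − 3136/26099)·3033000000/3136 = 850944.26.
deff = 435264.4 / 850944.26 = 0.5115.

0.5115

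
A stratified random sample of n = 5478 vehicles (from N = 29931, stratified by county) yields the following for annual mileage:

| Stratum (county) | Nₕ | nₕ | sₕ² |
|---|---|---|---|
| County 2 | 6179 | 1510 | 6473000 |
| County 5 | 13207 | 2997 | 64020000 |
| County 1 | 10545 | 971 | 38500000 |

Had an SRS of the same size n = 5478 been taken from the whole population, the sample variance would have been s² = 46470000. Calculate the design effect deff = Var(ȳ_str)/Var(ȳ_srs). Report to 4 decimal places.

1.1286

Var(ȳ_str) = Σ Wₕ²(1−fₕ)sₕ²/nₕ with Wₕ = Nₕ/29931:
  County 2: (6179/29931)²·(1−1510/6179)·6473000/1510 = 138.04741
  County 5: (13207/29931)²·(1−2997/13207)·64020000/2997 = 3215.2622
  County 1: (10545/29931)²·(1−971/10545)·38500000/971 = 4468.2663
  → Var(ȳ_str) = 7821.5759.
Var(ȳ_srs) = (1 − 5478/29931)·46470000/5478 = 6930.4521.
deff = 7821.5759 / 6930.4521 = 1.1286.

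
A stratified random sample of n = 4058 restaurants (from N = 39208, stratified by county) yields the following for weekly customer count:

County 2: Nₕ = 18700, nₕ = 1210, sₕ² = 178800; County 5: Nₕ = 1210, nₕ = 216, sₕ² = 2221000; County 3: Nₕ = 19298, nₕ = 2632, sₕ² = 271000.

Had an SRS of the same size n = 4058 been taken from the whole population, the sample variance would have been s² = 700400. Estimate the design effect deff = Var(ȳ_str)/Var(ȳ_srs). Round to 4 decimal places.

Var(ȳ_str) = Σ Wₕ²(1−fₕ)sₕ²/nₕ with Wₕ = Nₕ/39208:
  County 2: (18700/39208)²·(1−1210/18700)·178800/1210 = 31.438671
  County 5: (1210/39208)²·(1−216/1210)·2221000/216 = 8.0448358
  County 3: (19298/39208)²·(1−2632/19298)·271000/2632 = 21.541588
  → Var(ȳ_str) = 61.025095.
Var(ȳ_srs) = (1 − 4058/39208)·700400/4058 = 154.73364.
deff = 61.025095 / 154.73364 = 0.3944.

0.3944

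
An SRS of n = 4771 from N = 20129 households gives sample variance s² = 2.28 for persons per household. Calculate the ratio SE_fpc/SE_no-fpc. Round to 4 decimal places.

f = n/N = 4771/20129 = 0.23702121.
SE_no-fpc = √(s²/n) = 0.021860632; SE_fpc = √((1−f)s²/n) = 0.019094969.
Ratio = √(1−f) = 0.87348657.

0.8735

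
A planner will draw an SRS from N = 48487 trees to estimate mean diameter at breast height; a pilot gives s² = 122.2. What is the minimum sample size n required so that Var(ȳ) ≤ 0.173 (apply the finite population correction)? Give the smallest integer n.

697

Without fpc, n₀ = s²/D = 122.2/0.173 = 706.3584.
With fpc, (1 − n/N)·s²/n ≤ D requires n ≥ n₀/(1 + n₀/N) = 706.3584/(1 + 706.3584/48487) = 696.2159.
Rounding up, n = 697.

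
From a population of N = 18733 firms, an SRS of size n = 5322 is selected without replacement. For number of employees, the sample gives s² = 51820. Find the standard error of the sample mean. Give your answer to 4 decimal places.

2.6402

Under SRS without replacement, Var(ȳ) = (1 − f)·s²/n with f = n/N = 5322/18733 = 0.28409758.
Var(ȳ) = (1 − 0.28409758)·51820/5322 = 0.71590242·9.736941 = 6.9706996.
SE(ȳ) = √(6.9706996) = 2.6402.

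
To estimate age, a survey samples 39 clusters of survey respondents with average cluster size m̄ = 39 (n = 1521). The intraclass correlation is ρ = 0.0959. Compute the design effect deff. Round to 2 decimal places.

4.64

deff = 1 + (39 − 1)·0.0959 = 1 + 3.6442 = 4.6442.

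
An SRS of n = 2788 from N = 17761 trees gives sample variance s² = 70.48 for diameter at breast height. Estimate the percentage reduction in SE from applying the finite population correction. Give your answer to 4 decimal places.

f = n/N = 2788/17761 = 0.15697314.
SE_no-fpc = √(s²/n) = 0.15899613; SE_fpc = √((1−f)s²/n) = 0.14598468.
Ratio = √(1−f) = 0.91816494. Reduction = 100·(1 − 0.91816494) = 8.1835%.

8.1835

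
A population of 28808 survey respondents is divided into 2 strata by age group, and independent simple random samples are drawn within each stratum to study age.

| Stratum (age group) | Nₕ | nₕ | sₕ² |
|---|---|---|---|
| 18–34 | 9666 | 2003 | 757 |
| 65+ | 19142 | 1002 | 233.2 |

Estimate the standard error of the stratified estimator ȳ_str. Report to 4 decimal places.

Var(ȳ_str) = Σₕ Wₕ²(1 − fₕ)sₕ²/nₕ with Wₕ = Nₕ/N, N = 28808.
18–34: Wₕ = 0.33553180; term = 0.33553180²·(1 − 0.20722119)·757/2003 = 0.033731397.
65+: Wₕ = 0.66446820; term = 0.66446820²·(1 − 0.05234563)·233.2/1002 = 0.09737763.
Sum = 0.13110903.
SE = √(0.13110903) = 0.3621.

0.3621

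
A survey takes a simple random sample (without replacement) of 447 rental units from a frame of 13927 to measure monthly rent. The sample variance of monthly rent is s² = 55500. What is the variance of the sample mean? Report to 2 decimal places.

Under SRS without replacement, Var(ȳ) = (1 − f)·s²/n with f = n/N = 447/13927 = 0.03209593.
Var(ȳ) = (1 − 0.03209593)·55500/447 = 0.96790407·124.16107 = 120.17601.

120.18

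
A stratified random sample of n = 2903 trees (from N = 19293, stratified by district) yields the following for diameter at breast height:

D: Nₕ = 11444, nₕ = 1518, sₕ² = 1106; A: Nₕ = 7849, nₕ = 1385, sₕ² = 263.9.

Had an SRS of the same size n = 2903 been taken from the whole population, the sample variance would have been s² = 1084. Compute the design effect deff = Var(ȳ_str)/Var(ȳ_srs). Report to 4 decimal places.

Var(ȳ_str) = Σ Wₕ²(1−fₕ)sₕ²/nₕ with Wₕ = Nₕ/19293:
  D: (11444/19293)²·(1−1518/11444)·1106/1518 = 0.22234939
  A: (7849/19293)²·(1−1385/7849)·263.9/1385 = 0.025972022
  → Var(ȳ_str) = 0.24832141.
Var(ȳ_srs) = (1 − 2903/19293)·1084/2903 = 0.31722064.
deff = 0.24832141 / 0.31722064 = 0.7828.

0.7828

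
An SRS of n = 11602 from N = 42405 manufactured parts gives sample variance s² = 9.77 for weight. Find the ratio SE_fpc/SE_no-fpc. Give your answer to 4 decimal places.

f = n/N = 11602/42405 = 0.27359981.
SE_no-fpc = √(s²/n) = 0.029018894; SE_fpc = √((1−f)s²/n) = 0.024732546.
Ratio = √(1−f) = 0.85229114.

0.8523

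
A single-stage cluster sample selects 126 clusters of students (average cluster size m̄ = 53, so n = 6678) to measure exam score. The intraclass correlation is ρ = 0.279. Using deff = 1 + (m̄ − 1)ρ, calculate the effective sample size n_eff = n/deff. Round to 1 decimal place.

deff = 1 + (53 − 1)·0.279 = 1 + 14.508 = 15.508.
n_eff = 6678 / 15.508 = 430.6.

430.6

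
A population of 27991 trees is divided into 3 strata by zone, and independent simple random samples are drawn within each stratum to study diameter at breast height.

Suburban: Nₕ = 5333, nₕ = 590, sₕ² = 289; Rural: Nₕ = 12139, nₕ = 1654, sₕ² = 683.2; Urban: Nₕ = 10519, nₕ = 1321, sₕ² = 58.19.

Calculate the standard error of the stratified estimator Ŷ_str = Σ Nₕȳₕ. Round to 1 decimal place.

Var(Ŷ_str) = Σₕ Nₕ²(1 − fₕ)sₕ²/nₕ.
Suburban: 5333²·(1 − 590/5333)·289/590 = 1.2389978 × 10^7.
Rural: 12139²·(1 − 1654/12139)·683.2/1654 = 5.2573114 × 10^7.
Urban: 10519²·(1 − 1321/10519)·58.19/1321 = 4.2619996 × 10^6.
Sum = 6.9225092 × 10^7.
SE = √(6.9225092 × 10^7) = 8320.2.

8320.2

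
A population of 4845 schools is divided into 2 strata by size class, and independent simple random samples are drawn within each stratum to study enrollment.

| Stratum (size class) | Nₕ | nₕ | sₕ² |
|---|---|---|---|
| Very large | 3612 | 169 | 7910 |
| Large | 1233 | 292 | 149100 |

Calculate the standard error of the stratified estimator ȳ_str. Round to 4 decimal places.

7.0735

Var(ȳ_str) = Σₕ Wₕ²(1 − fₕ)sₕ²/nₕ with Wₕ = Nₕ/N, N = 4845.
Very large: Wₕ = 0.74551084; term = 0.74551084²·(1 − 0.04678848)·7910/169 = 24.796306.
Large: Wₕ = 0.25448916; term = 0.25448916²·(1 − 0.23682076)·149100/292 = 25.23829.
Sum = 50.034596.
SE = √(50.034596) = 7.0735.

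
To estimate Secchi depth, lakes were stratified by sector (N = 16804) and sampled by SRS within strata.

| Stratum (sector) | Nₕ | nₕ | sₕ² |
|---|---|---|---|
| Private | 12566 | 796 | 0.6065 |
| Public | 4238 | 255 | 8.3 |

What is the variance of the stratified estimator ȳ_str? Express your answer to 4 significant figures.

0.002345

Var(ȳ_str) = Σₕ Wₕ²(1 − fₕ)sₕ²/nₕ with Wₕ = Nₕ/N, N = 16804.
Private: Wₕ = 0.74779814; term = 0.74779814²·(1 − 0.06334554)·0.6065/796 = 3.9908546 × 10^-4.
Public: Wₕ = 0.25220186; term = 0.25220186²·(1 − 0.06016989)·8.3/255 = 0.0019457356.
Sum = 0.0023448211.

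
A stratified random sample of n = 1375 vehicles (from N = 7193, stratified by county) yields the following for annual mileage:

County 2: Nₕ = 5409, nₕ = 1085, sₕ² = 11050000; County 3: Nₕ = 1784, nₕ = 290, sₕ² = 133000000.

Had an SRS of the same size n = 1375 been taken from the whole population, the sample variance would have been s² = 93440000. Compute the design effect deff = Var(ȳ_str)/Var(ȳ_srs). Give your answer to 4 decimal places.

Var(ȳ_str) = Σ Wₕ²(1−fₕ)sₕ²/nₕ with Wₕ = Nₕ/7193:
  County 2: (5409/7193)²·(1−1085/5409)·11050000/1085 = 4603.7856
  County 3: (1784/7193)²·(1−290/1784)·133000000/290 = 23625.389
  → Var(ȳ_str) = 28229.175.
Var(ȳ_srs) = (1 − 1375/7193)·93440000/1375 = 54965.956.
deff = 28229.175 / 54965.956 = 0.5136.

0.5136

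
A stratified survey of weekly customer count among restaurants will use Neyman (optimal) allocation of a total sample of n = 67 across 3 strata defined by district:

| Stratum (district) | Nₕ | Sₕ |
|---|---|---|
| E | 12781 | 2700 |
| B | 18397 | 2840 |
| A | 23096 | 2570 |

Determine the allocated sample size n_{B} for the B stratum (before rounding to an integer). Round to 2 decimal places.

23.96

Neyman allocation: nₕ = n·NₕSₕ / Σⱼ NⱼSⱼ.
Σ NⱼSⱼ = 12781·2700 + 18397·2840 + 23096·2570 = 1.461129 × 10^8.
n_{B} = 67·18397·2840 / (1.461129 × 10^8) = 23.96.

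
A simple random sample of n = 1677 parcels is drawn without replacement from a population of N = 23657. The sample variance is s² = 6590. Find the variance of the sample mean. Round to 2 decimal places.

Under SRS without replacement, Var(ȳ) = (1 − f)·s²/n with f = n/N = 1677/23657 = 0.07088811.
Var(ȳ) = (1 − 0.07088811)·6590/1677 = 0.92911189·3.9296363 = 3.6510718.

3.65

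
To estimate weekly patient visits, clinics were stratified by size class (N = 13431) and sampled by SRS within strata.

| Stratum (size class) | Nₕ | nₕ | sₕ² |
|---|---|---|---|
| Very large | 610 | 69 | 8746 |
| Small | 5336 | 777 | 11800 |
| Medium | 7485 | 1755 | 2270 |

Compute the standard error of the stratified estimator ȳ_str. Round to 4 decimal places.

1.6085

Var(ȳ_str) = Σₕ Wₕ²(1 − fₕ)sₕ²/nₕ with Wₕ = Nₕ/N, N = 13431.
Very large: Wₕ = 0.04541732; term = 0.04541732²·(1 − 0.11311475)·8746/69 = 0.231884.
Small: Wₕ = 0.39728985; term = 0.39728985²·(1 − 0.14561469)·11800/777 = 2.0479988.
Medium: Wₕ = 0.55729283; term = 0.55729283²·(1 − 0.23446894)·2270/1755 = 0.30752361.
Sum = 2.5874064.
SE = √(2.5874064) = 1.6085.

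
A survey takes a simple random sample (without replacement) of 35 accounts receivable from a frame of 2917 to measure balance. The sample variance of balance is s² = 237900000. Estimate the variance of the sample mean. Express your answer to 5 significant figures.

6.7156 × 10^6

Under SRS without replacement, Var(ȳ) = (1 − f)·s²/n with f = n/N = 35/2917 = 0.01199863.
Var(ȳ) = (1 − 0.01199863)·237900000/35 = 0.98800137·6.7971429 × 10^6 = 6.7155865 × 10^6.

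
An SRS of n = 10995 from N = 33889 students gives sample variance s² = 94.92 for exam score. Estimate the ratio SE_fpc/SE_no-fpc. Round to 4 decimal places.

f = n/N = 10995/33889 = 0.32444156.
SE_no-fpc = √(s²/n) = 0.092914019; SE_fpc = √((1−f)s²/n) = 0.076368227.
Ratio = √(1−f) = 0.82192362.

0.8219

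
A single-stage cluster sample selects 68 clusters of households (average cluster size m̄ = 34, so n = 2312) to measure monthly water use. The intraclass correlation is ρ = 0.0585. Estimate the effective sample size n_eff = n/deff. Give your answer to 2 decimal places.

deff = 1 + (34 − 1)·0.0585 = 1 + 1.9305 = 2.9305.
n_eff = 2312 / 2.9305 = 788.94.

788.94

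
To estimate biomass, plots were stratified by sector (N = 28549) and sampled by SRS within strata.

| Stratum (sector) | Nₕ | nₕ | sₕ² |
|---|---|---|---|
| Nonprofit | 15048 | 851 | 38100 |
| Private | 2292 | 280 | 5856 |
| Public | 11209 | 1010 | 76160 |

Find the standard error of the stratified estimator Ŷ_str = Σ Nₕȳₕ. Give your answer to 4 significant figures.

135200

Var(Ŷ_str) = Σₕ Nₕ²(1 − fₕ)sₕ²/nₕ.
Nonprofit: 15048²·(1 − 851/15048)·38100/851 = 9.5646874 × 10^9.
Private: 2292²·(1 − 280/2292)·5856/280 = 9.6446312 × 10^7.
Public: 11209²·(1 − 1010/11209)·76160/1010 = 8.6204517 × 10^9.
Sum = 1.8281585 × 10^10.
SE = √(1.8281585 × 10^10) = 135200.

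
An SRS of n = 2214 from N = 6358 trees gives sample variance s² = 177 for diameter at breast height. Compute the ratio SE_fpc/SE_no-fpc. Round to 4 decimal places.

0.8073

f = n/N = 2214/6358 = 0.34822271.
SE_no-fpc = √(s²/n) = 0.28274688; SE_fpc = √((1−f)s²/n) = 0.22826926.
Ratio = √(1−f) = 0.80732725.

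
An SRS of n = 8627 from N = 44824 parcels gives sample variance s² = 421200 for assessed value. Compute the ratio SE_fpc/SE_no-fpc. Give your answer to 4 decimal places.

0.8986

f = n/N = 8627/44824 = 0.19246386.
SE_no-fpc = √(s²/n) = 6.9873787; SE_fpc = √((1−f)s²/n) = 6.2790692.
Ratio = √(1−f) = 0.89863015.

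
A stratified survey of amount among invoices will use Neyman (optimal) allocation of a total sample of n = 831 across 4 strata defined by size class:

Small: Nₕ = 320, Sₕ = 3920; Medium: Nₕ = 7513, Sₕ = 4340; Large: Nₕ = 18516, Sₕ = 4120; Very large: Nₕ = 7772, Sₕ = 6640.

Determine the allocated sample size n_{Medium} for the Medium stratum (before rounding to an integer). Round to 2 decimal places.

167.51

Neyman allocation: nₕ = n·NₕSₕ / Σⱼ NⱼSⱼ.
Σ NⱼSⱼ = 320·3920 + 7513·4340 + 18516·4120 + 7772·6640 = 1.6175282 × 10^8.
n_{Medium} = 831·7513·4340 / (1.6175282 × 10^8) = 167.51.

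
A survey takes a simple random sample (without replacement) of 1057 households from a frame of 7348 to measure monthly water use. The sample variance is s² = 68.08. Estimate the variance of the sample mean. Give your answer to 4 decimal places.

0.0551

Under SRS without replacement, Var(ȳ) = (1 − f)·s²/n with f = n/N = 1057/7348 = 0.14384867.
Var(ȳ) = (1 − 0.14384867)·68.08/1057 = 0.85615133·0.064408704 = 0.055143598.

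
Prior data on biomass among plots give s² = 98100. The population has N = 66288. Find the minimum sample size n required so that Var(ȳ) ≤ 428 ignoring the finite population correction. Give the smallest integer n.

Without fpc, n₀ = s²/D = 98100/428 = 229.2056.
Rounding up, n = 230.

230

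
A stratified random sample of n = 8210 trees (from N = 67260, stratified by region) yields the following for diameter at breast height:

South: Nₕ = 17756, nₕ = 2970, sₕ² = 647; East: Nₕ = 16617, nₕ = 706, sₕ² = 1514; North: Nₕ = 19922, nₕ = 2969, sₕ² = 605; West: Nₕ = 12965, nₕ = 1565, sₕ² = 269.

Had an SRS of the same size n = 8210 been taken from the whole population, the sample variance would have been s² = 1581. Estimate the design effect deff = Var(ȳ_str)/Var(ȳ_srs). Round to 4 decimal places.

Var(ȳ_str) = Σ Wₕ²(1−fₕ)sₕ²/nₕ with Wₕ = Nₕ/67260:
  South: (17756/67260)²·(1−2970/17756)·647/2970 = 0.012642412
  East: (16617/67260)²·(1−706/16617)·1514/706 = 0.12533072
  North: (19922/67260)²·(1−2969/19922)·605/2969 = 0.015212863
  West: (12965/67260)²·(1−1565/12965)·269/1565 = 0.0056156701
  → Var(ȳ_str) = 0.15880167.
Var(ȳ_srs) = (1 − 8210/67260)·1581/8210 = 0.16906424.
deff = 0.15880167 / 0.16906424 = 0.9393.

0.9393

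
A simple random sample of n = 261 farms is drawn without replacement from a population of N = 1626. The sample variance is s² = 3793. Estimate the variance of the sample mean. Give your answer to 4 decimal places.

Under SRS without replacement, Var(ȳ) = (1 − f)·s²/n with f = n/N = 261/1626 = 0.16051661.
Var(ȳ) = (1 − 0.16051661)·3793/261 = 0.83948339·14.532567 = 12.199849.

12.1998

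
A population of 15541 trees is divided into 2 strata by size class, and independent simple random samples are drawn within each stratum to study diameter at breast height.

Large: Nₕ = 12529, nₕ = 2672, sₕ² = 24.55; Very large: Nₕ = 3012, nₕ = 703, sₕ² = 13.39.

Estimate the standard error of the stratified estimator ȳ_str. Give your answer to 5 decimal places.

Var(ȳ_str) = Σₕ Wₕ²(1 − fₕ)sₕ²/nₕ with Wₕ = Nₕ/N, N = 15541.
Large: Wₕ = 0.80619008; term = 0.80619008²·(1 − 0.21326522)·24.55/2672 = 0.0046980571.
Very large: Wₕ = 0.19380992; term = 0.19380992²·(1 − 0.23339973)·13.39/703 = 5.4846161 × 10^-4.
Sum = 0.0052465187.
SE = √(0.0052465187) = 0.07243.

0.07243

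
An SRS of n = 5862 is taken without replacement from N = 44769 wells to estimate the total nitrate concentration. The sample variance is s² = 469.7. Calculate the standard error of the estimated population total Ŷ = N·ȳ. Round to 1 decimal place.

11813.8

Var(Ŷ) = N²·Var(ȳ) = N²·(1 − n/N)·s²/n.
f = 5862/44769 = 0.13093882; Var(ȳ) = 0.86906118·469.7/5862 = 0.069634602.
Var(Ŷ) = 44769² · 0.069634602 = 1.3956608 × 10^8.
SE(Ŷ) = √(1.3956608 × 10^8) = 11813.8.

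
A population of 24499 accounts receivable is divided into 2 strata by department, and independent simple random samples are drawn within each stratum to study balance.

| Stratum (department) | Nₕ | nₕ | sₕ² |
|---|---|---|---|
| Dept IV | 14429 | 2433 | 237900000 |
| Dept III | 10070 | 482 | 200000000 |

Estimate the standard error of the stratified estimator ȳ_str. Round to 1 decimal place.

Var(ȳ_str) = Σₕ Wₕ²(1 − fₕ)sₕ²/nₕ with Wₕ = Nₕ/N, N = 24499.
Dept IV: Wₕ = 0.58896281; term = 0.58896281²·(1 − 0.16861875)·237900000/2433 = 28198.649.
Dept III: Wₕ = 0.41103719; term = 0.41103719²·(1 − 0.04786495)·200000000/482 = 66748.842.
Sum = 94947.491.
SE = √(94947.491) = 308.1.

308.1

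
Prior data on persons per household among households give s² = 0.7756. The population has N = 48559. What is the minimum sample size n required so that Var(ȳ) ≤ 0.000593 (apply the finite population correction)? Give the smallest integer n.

Without fpc, n₀ = s²/D = 0.7756/0.000593 = 1307.9258.
With fpc, (1 − n/N)·s²/n ≤ D requires n ≥ n₀/(1 + n₀/N) = 1307.9258/(1 + 1307.9258/48559) = 1273.6211.
Rounding up, n = 1274.

1274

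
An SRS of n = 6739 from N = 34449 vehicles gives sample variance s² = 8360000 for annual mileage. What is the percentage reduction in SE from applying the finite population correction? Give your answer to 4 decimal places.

f = n/N = 6739/34449 = 0.19562251.
SE_no-fpc = √(s²/n) = 35.221302; SE_fpc = √((1−f)s²/n) = 31.588963.
Ratio = √(1−f) = 0.89687094. Reduction = 100·(1 − 0.89687094) = 10.3129%.

10.3129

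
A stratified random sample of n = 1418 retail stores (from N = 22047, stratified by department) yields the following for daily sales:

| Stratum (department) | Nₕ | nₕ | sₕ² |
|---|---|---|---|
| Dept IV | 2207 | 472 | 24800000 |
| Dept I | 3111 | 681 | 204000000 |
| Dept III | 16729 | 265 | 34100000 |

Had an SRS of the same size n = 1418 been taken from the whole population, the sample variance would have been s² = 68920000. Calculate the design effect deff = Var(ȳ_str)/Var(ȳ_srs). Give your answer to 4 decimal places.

Var(ȳ_str) = Σ Wₕ²(1−fₕ)sₕ²/nₕ with Wₕ = Nₕ/22047:
  Dept IV: (2207/22047)²·(1−472/2207)·24800000/472 = 413.91626
  Dept I: (3111/22047)²·(1−681/3111)·204000000/681 = 4658.9745
  Dept III: (16729/22047)²·(1−265/16729)·34100000/265 = 72914.657
  → Var(ȳ_str) = 77987.548.
Var(ȳ_srs) = (1 − 1418/22047)·68920000/1418 = 45477.618.
deff = 77987.548 / 45477.618 = 1.7149.

1.7149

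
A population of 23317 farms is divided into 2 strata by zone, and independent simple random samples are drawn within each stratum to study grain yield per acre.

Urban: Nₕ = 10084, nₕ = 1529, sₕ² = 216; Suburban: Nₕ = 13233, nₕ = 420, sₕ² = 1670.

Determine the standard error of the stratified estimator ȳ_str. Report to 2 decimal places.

Var(ȳ_str) = Σₕ Wₕ²(1 − fₕ)sₕ²/nₕ with Wₕ = Nₕ/N, N = 23317.
Urban: Wₕ = 0.43247416; term = 0.43247416²·(1 − 0.15162634)·216/1529 = 0.022415776.
Suburban: Wₕ = 0.56752584; term = 0.56752584²·(1 − 0.03173883)·1670/420 = 1.2400265.
Sum = 1.2624423.
SE = √(1.2624423) = 1.12.

1.12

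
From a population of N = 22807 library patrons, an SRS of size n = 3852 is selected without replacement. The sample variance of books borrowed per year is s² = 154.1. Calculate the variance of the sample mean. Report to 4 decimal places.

Under SRS without replacement, Var(ȳ) = (1 − f)·s²/n with f = n/N = 3852/22807 = 0.16889551.
Var(ȳ) = (1 − 0.16889551)·154.1/3852 = 0.83110449·0.040005192 = 0.033248495.

0.0332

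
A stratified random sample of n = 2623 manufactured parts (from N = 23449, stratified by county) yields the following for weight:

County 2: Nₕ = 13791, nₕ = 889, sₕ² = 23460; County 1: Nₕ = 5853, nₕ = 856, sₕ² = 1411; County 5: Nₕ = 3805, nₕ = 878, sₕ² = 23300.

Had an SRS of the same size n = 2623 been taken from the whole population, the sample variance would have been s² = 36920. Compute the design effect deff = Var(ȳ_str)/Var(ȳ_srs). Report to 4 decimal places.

0.7331

Var(ȳ_str) = Σ Wₕ²(1−fₕ)sₕ²/nₕ with Wₕ = Nₕ/23449:
  County 2: (13791/23449)²·(1−889/13791)·23460/889 = 8.5394596
  County 1: (5853/23449)²·(1−856/5853)·1411/856 = 0.08767837
  County 5: (3805/23449)²·(1−878/3805)·23300/878 = 0.53751444
  → Var(ȳ_str) = 9.1646524.
Var(ȳ_srs) = (1 − 2623/23449)·36920/2623 = 12.501005.
deff = 9.1646524 / 12.501005 = 0.7331.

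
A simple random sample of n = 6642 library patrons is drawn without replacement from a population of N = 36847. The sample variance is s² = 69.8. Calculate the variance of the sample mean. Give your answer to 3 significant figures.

Under SRS without replacement, Var(ȳ) = (1 − f)·s²/n with f = n/N = 6642/36847 = 0.18025891.
Var(ȳ) = (1 − 0.18025891)·69.8/6642 = 0.81974109·0.010508883 = 0.0086145631.

0.00861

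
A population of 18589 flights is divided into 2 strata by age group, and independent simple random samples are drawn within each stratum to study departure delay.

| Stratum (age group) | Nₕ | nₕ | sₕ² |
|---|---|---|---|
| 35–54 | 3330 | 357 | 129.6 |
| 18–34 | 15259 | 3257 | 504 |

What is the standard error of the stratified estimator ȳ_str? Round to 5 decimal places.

Var(ȳ_str) = Σₕ Wₕ²(1 − fₕ)sₕ²/nₕ with Wₕ = Nₕ/N, N = 18589.
35–54: Wₕ = 0.17913820; term = 0.17913820²·(1 − 0.10720721)·129.6/357 = 0.010400731.
18–34: Wₕ = 0.82086180; term = 0.82086180²·(1 − 0.21344780)·504/3257 = 0.082012569.
Sum = 0.0924133.
SE = √(0.0924133) = 0.30400.

0.30400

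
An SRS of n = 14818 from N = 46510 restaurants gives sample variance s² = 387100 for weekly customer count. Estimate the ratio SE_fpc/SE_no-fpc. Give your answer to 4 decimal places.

0.8255

f = n/N = 14818/46510 = 0.31859815.
SE_no-fpc = √(s²/n) = 5.1111284; SE_fpc = √((1−f)s²/n) = 4.2190866.
Ratio = √(1−f) = 0.82547068.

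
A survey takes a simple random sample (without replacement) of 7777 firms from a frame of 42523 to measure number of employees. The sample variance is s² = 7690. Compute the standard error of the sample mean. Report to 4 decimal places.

Under SRS without replacement, Var(ȳ) = (1 − f)·s²/n with f = n/N = 7777/42523 = 0.18288926.
Var(ȳ) = (1 − 0.18288926)·7690/7777 = 0.81711074·0.98881317 = 0.80796986.
SE(ȳ) = √(0.80796986) = 0.8989.

0.8989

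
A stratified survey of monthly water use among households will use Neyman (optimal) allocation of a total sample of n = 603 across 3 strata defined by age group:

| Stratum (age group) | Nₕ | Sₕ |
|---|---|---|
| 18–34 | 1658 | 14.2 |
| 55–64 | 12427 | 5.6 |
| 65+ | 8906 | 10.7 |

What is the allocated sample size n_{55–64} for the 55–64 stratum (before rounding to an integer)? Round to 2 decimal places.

222.70

Neyman allocation: nₕ = n·NₕSₕ / Σⱼ NⱼSⱼ.
Σ NⱼSⱼ = 1658·14.2 + 12427·5.6 + 8906·10.7 = 188429.
n_{55–64} = 603·12427·5.6 / 188429 = 222.70.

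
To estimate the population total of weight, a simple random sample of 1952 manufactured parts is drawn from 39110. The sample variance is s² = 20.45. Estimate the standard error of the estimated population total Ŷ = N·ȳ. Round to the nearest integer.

3902

Var(Ŷ) = N²·Var(ȳ) = N²·(1 − n/N)·s²/n.
f = 1952/39110 = 0.04991051; Var(ȳ) = 0.95008949·20.45/1952 = 0.0099535503.
Var(Ŷ) = 39110² · 0.0099535503 = 1.5224872 × 10^7.
SE(Ŷ) = √(1.5224872 × 10^7) = 3902.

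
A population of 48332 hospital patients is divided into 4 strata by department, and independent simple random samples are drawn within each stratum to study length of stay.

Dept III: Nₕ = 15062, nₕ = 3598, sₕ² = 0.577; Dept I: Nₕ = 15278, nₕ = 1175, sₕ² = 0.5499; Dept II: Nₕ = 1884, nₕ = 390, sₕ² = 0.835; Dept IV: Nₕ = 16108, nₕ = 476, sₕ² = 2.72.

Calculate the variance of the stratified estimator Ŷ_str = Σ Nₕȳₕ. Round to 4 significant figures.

Var(Ŷ_str) = Σₕ Nₕ²(1 − fₕ)sₕ²/nₕ.
Dept III: 15062²·(1 − 3598/15062)·0.577/3598 = 27690.671.
Dept I: 15278²·(1 − 1175/15278)·0.5499/1175 = 100837.92.
Dept II: 1884²·(1 − 390/1884)·0.835/390 = 6026.3363.
Dept IV: 16108²·(1 − 476/16108)·2.72/476 = 1.4388586 × 10^6.
Sum = 1.5734135 × 10^6.

1.573 × 10^6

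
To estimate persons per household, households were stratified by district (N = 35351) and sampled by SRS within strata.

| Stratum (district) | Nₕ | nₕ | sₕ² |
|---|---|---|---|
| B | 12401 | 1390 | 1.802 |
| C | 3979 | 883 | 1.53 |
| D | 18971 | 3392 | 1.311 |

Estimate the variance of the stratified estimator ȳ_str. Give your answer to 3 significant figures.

2.50 × 10^-4

Var(ȳ_str) = Σₕ Wₕ²(1 − fₕ)sₕ²/nₕ with Wₕ = Nₕ/N, N = 35351.
B: Wₕ = 0.35079630; term = 0.35079630²·(1 − 0.11208773)·1.802/1390 = 1.4165113 × 10^-4.
C: Wₕ = 0.11255693; term = 0.11255693²·(1 − 0.22191505)·1.53/883 = 1.7080564 × 10^-5.
D: Wₕ = 0.53664677; term = 0.53664677²·(1 − 0.17879922)·1.311/3392 = 9.1405692 × 10^-5.
Sum = 2.5013739 × 10^-4.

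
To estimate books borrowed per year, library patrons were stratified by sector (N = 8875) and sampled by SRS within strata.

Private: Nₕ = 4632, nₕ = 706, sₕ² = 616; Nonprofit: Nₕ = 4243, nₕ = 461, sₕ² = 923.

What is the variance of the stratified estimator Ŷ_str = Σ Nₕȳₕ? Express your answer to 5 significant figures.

Var(Ŷ_str) = Σₕ Nₕ²(1 − fₕ)sₕ²/nₕ.
Private: 4632²·(1 − 706/4632)·616/706 = 1.5867001 × 10^7.
Nonprofit: 4243²·(1 − 461/4243)·923/461 = 3.2128861 × 10^7.
Sum = 4.7995862 × 10^7.

4.7996 × 10^7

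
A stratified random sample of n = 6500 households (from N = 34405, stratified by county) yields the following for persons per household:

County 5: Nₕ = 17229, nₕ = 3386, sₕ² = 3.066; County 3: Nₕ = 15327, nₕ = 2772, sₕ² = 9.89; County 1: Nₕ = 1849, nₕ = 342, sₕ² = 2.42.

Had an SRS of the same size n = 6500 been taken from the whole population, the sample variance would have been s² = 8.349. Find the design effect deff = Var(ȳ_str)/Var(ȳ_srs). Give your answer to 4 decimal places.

0.7479

Var(ȳ_str) = Σ Wₕ²(1−fₕ)sₕ²/nₕ with Wₕ = Nₕ/34405:
  County 5: (17229/34405)²·(1−3386/17229)·3.066/3386 = 1.8244517 × 10^-4
  County 3: (15327/34405)²·(1−2772/15327)·9.89/2772 = 5.8000778 × 10^-4
  County 1: (1849/34405)²·(1−342/1849)·2.42/342 = 1.6656981 × 10^-5
  → Var(ȳ_str) = 7.7910993 × 10^-4.
Var(ȳ_srs) = (1 − 6500/34405)·8.349/6500 = 0.0010417933.
deff = (7.7910993 × 10^-4) / 0.0010417933 = 0.7479.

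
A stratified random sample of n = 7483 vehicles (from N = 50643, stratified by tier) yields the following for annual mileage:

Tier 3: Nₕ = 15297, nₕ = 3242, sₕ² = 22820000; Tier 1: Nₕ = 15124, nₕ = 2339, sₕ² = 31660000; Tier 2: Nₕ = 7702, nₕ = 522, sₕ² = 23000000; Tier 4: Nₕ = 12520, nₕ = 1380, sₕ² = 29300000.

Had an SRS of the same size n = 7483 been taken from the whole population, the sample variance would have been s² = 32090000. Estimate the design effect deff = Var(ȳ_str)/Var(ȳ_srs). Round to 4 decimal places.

Var(ȳ_str) = Σ Wₕ²(1−fₕ)sₕ²/nₕ with Wₕ = Nₕ/50643:
  Tier 3: (15297/50643)²·(1−3242/15297)·22820000/3242 = 506.10108
  Tier 1: (15124/50643)²·(1−2339/15124)·31660000/2339 = 1020.4911
  Tier 2: (7702/50643)²·(1−522/7702)·23000000/522 = 950.04996
  Tier 4: (12520/50643)²·(1−1380/12520)·29300000/1380 = 1154.6203
  → Var(ȳ_str) = 3631.2624.
Var(ȳ_srs) = (1 − 7483/50643)·32090000/7483 = 3654.7358.
deff = 3631.2624 / 3654.7358 = 0.9936.

0.9936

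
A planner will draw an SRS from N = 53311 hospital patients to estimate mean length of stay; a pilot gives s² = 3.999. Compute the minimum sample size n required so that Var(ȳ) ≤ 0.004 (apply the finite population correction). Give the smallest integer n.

Without fpc, n₀ = s²/D = 3.999/0.004 = 999.7500.
With fpc, (1 − n/N)·s²/n ≤ D requires n ≥ n₀/(1 + n₀/N) = 999.7500/(1 + 999.7500/53311) = 981.3466.
Rounding up, n = 982.

982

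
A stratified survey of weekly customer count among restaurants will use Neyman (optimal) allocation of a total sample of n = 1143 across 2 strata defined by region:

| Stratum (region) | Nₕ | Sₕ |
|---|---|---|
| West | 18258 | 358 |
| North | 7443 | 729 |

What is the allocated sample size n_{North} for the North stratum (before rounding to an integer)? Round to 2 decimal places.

Neyman allocation: nₕ = n·NₕSₕ / Σⱼ NⱼSⱼ.
Σ NⱼSⱼ = 18258·358 + 7443·729 = 1.1962311 × 10^7.
n_{North} = 1143·7443·729 / (1.1962311 × 10^7) = 518.45.

518.45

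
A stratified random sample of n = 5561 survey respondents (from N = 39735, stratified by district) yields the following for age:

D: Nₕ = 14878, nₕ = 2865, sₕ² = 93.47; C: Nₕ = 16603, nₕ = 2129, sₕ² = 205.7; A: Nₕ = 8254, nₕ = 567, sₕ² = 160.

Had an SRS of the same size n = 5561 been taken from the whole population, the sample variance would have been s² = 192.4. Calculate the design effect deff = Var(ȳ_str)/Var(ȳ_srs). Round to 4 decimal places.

Var(ȳ_str) = Σ Wₕ²(1−fₕ)sₕ²/nₕ with Wₕ = Nₕ/39735:
  D: (14878/39735)²·(1−2865/14878)·93.47/2865 = 0.0036931523
  C: (16603/39735)²·(1−2129/16603)·205.7/2129 = 0.014705755
  A: (8254/39735)²·(1−567/8254)·160/567 = 0.011339968
  → Var(ȳ_str) = 0.029738875.
Var(ȳ_srs) = (1 − 5561/39735)·192.4/5561 = 0.029756015.
deff = 0.029738875 / 0.029756015 = 0.9994.

0.9994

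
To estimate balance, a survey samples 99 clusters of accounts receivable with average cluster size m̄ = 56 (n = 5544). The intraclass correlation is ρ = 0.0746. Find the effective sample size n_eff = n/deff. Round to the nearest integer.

deff = 1 + (56 − 1)·0.0746 = 1 + 4.103 = 5.103.
n_eff = 5544 / 5.103 = 1086.

1086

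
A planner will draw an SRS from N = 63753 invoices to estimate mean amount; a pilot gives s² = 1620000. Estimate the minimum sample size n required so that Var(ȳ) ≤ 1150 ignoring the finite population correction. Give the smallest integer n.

Without fpc, n₀ = s²/D = 1620000/1150 = 1408.6957.
Rounding up, n = 1409.

1409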